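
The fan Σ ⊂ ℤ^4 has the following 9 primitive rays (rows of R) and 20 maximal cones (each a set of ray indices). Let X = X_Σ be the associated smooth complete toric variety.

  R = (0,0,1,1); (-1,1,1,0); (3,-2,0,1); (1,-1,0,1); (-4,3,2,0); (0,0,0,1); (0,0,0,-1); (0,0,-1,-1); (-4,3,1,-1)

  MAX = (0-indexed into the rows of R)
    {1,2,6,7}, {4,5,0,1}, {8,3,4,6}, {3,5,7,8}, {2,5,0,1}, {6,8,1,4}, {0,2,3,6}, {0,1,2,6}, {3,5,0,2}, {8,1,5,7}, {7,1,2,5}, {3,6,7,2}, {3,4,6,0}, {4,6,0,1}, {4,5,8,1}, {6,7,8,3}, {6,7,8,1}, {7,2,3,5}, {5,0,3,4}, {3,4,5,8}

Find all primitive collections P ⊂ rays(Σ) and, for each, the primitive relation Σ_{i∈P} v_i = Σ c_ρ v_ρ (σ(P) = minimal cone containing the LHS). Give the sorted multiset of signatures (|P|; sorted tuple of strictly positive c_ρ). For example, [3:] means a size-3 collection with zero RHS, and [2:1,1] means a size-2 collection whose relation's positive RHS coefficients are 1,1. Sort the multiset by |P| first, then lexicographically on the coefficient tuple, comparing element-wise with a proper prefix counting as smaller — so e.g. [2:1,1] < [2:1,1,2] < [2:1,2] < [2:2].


Primitive collections (7):

  • {0,7}:  v_{0} + v_{7} = 0  ⟹  sig = [2:]
  • {5,6}:  v_{5} + v_{6} = 0  ⟹  sig = [2:]
  • {0,8}:  v_{0} + v_{8} = v_{4}  ⟹  sig = [2:1]
  • {1,3}:  v_{1} + v_{3} = v_{0}  ⟹  sig = [2:1]
  • {2,8}:  v_{2} + v_{8} = v_{1}  ⟹  sig = [2:1]
  • {4,7}:  v_{4} + v_{7} = v_{8}  ⟹  sig = [2:1]
  • {2,4}:  v_{2} + v_{4} = v_{0} + v_{1}  ⟹  sig = [2:1,1]

Sorted signature multiset PRS(X):
[[2:], [2:], [2:1], [2:1], [2:1], [2:1], [2:1,1]]


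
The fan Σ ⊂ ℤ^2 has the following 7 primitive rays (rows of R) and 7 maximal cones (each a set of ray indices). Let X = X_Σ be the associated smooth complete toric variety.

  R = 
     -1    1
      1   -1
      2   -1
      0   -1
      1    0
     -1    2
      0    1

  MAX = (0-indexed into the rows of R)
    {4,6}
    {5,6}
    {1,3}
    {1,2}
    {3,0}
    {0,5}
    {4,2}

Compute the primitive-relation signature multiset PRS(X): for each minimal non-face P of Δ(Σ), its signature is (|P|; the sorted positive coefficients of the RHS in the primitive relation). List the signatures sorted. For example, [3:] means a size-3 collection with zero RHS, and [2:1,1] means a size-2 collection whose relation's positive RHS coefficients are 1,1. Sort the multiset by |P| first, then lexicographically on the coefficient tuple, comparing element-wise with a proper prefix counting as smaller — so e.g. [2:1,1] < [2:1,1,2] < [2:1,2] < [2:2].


|primitive collections| = 14. Relations:

  • {0,1}:  v_{0} + v_{1} = 0  so sig = [2:]
  • {3,6}:  v_{3} + v_{6} = 0  so sig = [2:]
  • {0,2}:  v_{0} + v_{2} = v_{4}  so sig = [2:1]
  • {0,4}:  v_{0} + v_{4} = v_{6}  so sig = [2:1]
  • {0,6}:  v_{0} + v_{6} = v_{5}  so sig = [2:1]
  • {1,4}:  v_{1} + v_{4} = v_{2}  so sig = [2:1]
  • {1,5}:  v_{1} + v_{5} = v_{6}  so sig = [2:1]
  • {1,6}:  v_{1} + v_{6} = v_{4}  so sig = [2:1]
  • {3,4}:  v_{3} + v_{4} = v_{1}  so sig = [2:1]
  • {3,5}:  v_{3} + v_{5} = v_{0}  so sig = [2:1]
  • {2,5}:  v_{2} + v_{5} = v_{4} + v_{6}  so sig = [2:1,1]
  • {2,3}:  v_{2} + v_{3} = 2·v_{1}  so sig = [2:2]
  • {2,6}:  v_{2} + v_{6} = 2·v_{4}  so sig = [2:2]
  • {4,5}:  v_{4} + v_{5} = 2·v_{6}  so sig = [2:2]

Sorted signature multiset PRS(X):
{ [2:] ×2,  [2:1] ×8,  [2:1,1],  [2:2] ×3 }


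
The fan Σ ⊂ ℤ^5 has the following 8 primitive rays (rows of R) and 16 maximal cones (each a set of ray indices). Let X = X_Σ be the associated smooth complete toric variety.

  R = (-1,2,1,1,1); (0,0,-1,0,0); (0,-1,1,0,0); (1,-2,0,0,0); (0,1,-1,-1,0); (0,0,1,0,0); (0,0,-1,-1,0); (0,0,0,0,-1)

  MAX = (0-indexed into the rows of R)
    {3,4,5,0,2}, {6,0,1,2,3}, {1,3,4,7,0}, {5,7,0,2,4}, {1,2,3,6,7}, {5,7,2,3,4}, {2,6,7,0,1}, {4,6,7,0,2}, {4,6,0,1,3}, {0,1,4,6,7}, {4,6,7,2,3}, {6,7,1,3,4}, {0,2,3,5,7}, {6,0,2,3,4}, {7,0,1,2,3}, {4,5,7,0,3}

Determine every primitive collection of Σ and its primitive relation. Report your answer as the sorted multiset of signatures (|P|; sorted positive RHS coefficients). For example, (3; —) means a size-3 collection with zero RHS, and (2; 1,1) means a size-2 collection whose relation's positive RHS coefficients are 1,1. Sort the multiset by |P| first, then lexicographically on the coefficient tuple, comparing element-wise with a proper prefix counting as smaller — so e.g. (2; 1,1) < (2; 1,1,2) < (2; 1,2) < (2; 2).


Σ has 5 primitive collections:

  P={1,5}:  v_{1} + v_{5} = 0  so sig = (2; —)
  P={5,6}:  v_{5} + v_{6} = v_{2} + v_{4}  so sig = (2; 1,1)
  P={1,2,4}:  v_{1} + v_{2} + v_{4} = v_{6}  so sig = (3; 1)
  P={0,3,6,7}:  v_{0} + v_{3} + v_{6} + v_{7} = 0  so sig = (4; —)
  P={0,2,3,4,7}:  v_{0} + v_{2} + v_{3} + v_{4} + v_{7} = v_{5}  so sig = (5; 1)

Hence PRS(X_Σ) =
    |P|=2: 2 collections, coeffs (), (1,1)
    |P|=3: 1 collection, coeffs (1)
    |P|=4: 1 collection, coeffs ()
    |P|=5: 1 collection, coeffs (1)


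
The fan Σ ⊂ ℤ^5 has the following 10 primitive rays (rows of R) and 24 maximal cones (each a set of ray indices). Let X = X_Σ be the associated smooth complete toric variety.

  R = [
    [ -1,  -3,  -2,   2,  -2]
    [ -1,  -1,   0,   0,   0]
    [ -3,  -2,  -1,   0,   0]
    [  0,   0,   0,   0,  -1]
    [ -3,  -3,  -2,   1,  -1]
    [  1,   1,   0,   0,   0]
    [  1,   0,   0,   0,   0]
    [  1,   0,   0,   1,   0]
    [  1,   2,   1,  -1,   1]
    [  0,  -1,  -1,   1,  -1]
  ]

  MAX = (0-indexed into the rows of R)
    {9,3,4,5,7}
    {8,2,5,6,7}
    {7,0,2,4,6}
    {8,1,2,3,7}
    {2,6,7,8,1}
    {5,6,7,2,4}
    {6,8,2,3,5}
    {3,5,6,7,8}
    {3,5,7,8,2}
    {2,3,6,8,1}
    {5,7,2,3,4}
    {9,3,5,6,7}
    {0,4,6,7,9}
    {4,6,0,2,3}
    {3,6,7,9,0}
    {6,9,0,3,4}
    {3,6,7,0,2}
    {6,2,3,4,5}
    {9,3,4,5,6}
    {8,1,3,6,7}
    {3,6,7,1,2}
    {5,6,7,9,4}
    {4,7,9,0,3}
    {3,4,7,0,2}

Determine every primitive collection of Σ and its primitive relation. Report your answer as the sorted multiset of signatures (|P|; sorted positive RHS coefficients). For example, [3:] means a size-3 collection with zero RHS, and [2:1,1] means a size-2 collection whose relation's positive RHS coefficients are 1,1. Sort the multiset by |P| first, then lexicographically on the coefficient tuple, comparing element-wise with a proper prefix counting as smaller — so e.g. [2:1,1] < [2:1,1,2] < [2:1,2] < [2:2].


Minimal non-faces — 12 found among 10 rays, 24 max cones:

  • {1,5}:  v_{1} + v_{5} = 0  ⇒ sig = [2:]
  • {0,8}:  v_{0} + v_{8} = v_{9}  ⇒ sig = [2:1]
  • {2,9}:  v_{2} + v_{9} = v_{4}  ⇒ sig = [2:1]
  • {8,9}:  v_{8} + v_{9} = v_{5}  ⇒ sig = [2:1]
  • {4,8}:  v_{4} + v_{8} = v_{2} + v_{5}  ⇒ sig = [2:1,1]
  • {1,9}:  v_{1} + v_{9} = v_{2} + v_{3} + v_{6} + v_{7}  ⇒ sig = [2:1,1,1,1]
  • {1,4}:  v_{1} + v_{4} = 2·v_{2} + v_{3} + v_{6} + v_{7}  ⇒ sig = [2:1,1,1,2]
  • {0,5}:  v_{0} + v_{5} = 2·v_{9}  ⇒ sig = [2:2]
  • {0,1}:  v_{0} + v_{1} = 2·v_{2} + 2·v_{3} + 2·v_{6} + 2·v_{7}  ⇒ sig = [2:2,2,2,2]
  • {3,4,6,7}:  v_{3} + v_{4} + v_{6} + v_{7} = v_{0}  ⇒ sig = [4:1]
  • {2,3,6,7,8}:  v_{2} + v_{3} + v_{6} + v_{7} + v_{8} = 0  ⇒ sig = [5:]
  • {2,3,5,6,7}:  v_{2} + v_{3} + v_{5} + v_{6} + v_{7} = v_{9}  ⇒ sig = [5:1]

so the primitive-relation signature multiset is
    |P|=2: 9 collections, coeffs (), (1), (1), (1), (1,1), (1,1,1,1), (1,1,1,2), (2), (2,2,2,2)
    |P|=4: 1 collection, coeffs (1)
    |P|=5: 2 collections, coeffs (), (1)


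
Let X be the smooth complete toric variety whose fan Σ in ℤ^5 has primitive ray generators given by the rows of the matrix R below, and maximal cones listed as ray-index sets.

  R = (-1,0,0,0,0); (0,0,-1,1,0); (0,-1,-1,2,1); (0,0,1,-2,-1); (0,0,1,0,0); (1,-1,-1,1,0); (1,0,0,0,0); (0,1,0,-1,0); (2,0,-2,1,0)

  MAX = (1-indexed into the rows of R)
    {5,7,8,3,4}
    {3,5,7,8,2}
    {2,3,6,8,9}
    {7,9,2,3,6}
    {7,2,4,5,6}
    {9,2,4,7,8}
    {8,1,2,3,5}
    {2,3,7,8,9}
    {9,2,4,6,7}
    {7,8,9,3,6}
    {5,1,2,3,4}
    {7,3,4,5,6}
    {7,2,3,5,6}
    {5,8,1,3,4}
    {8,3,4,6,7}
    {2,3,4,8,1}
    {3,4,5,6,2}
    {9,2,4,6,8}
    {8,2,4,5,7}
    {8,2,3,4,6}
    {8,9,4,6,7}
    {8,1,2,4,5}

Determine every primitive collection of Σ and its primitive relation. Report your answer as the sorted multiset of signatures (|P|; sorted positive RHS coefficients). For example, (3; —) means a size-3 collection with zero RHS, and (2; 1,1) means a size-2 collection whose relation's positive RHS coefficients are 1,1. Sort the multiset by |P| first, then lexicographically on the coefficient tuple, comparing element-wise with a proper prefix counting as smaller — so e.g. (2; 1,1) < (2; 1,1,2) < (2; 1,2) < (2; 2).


9 collections generate NE(X_Σ); each relation:

  P = {1,7}:  v_{1} + v_{7} = 0 ; sig = (2; —)
  P = {1,6}:  v_{1} + v_{6} = v_{2} + v_{3} + v_{4} ; sig = (2; 1,1,1)
  P = {1,9}:  v_{1} + v_{9} = v_{2} + v_{6} + v_{8} ; sig = (2; 1,1,1)
  P = {5,9}:  v_{5} + v_{9} = v_{2} + 2·v_{7} ; sig = (2; 1,2)
  P = {5,6,8}:  v_{5} + v_{6} + v_{8} = v_{7} ; sig = (3; 1)
  P = {3,4,9}:  v_{3} + v_{4} + v_{9} = 2·v_{6} + v_{8} ; sig = (3; 1,2)
  P = {2,3,4,7}:  v_{2} + v_{3} + v_{4} + v_{7} = v_{6} ; sig = (4; 1)
  P = {2,6,7,8}:  v_{2} + v_{6} + v_{7} + v_{8} = v_{9} ; sig = (4; 1)
  P = {2,3,4,5,8}:  v_{2} + v_{3} + v_{4} + v_{5} + v_{8} = 0 ; sig = (5; —)

Signatures (|P|; sorted positive RHS coefficients), sorted:
[(2; —), (2; 1,1,1), (2; 1,1,1), (2; 1,2), (3; 1), (3; 1,2), (4; 1), (4; 1), (5; —)]


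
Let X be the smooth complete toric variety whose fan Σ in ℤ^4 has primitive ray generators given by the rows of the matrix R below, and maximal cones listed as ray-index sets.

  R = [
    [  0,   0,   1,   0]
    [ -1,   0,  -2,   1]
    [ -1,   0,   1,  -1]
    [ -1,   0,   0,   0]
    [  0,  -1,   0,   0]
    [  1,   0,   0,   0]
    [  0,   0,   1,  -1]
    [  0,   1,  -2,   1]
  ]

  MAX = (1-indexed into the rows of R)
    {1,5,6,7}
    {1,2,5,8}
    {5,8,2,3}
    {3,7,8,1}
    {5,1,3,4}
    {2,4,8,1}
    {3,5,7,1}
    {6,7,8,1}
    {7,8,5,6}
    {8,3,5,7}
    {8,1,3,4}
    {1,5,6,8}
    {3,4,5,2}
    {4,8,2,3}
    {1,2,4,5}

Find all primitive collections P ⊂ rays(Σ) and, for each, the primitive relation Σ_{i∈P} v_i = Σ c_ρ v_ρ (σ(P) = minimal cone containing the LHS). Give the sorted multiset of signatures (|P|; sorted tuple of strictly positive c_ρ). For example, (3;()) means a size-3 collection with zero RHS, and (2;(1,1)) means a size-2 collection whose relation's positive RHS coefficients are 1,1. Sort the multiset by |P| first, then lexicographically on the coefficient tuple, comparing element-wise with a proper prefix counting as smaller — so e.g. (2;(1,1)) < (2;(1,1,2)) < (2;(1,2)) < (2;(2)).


Minimal non-faces — 9 found among 8 rays, 15 max cones:

  • {4,6}:  v_{4} + v_{6} = 0  so sig = (2;())
  • {3,6}:  v_{3} + v_{6} = v_{7}  so sig = (2;(1))
  • {4,7}:  v_{4} + v_{7} = v_{3}  so sig = (2;(1))
  • {2,6}:  v_{2} + v_{6} = v_{5} + v_{8}  so sig = (2;(1,1))
  • {2,7}:  v_{2} + v_{7} = v_{3} + v_{5} + v_{8}  so sig = (2;(1,1,1))
  • {4,5,8}:  v_{4} + v_{5} + v_{8} = v_{2}  so sig = (3;(1))
  • {1,2,3}:  v_{1} + v_{2} + v_{3} = 2·v_{4}  so sig = (3;(2))
  • {1,5,7,8}:  v_{1} + v_{5} + v_{7} + v_{8} = 0  so sig = (4;())
  • {1,3,5,8}:  v_{1} + v_{3} + v_{5} + v_{8} = v_{4}  so sig = (4;(1))

Hence PRS(X_Σ) =
    (2;())
    (2;(1))
    (2;(1))
    (2;(1,1))
    (2;(1,1,1))
    (3;(1))
    (3;(2))
    (4;())
    (4;(1))


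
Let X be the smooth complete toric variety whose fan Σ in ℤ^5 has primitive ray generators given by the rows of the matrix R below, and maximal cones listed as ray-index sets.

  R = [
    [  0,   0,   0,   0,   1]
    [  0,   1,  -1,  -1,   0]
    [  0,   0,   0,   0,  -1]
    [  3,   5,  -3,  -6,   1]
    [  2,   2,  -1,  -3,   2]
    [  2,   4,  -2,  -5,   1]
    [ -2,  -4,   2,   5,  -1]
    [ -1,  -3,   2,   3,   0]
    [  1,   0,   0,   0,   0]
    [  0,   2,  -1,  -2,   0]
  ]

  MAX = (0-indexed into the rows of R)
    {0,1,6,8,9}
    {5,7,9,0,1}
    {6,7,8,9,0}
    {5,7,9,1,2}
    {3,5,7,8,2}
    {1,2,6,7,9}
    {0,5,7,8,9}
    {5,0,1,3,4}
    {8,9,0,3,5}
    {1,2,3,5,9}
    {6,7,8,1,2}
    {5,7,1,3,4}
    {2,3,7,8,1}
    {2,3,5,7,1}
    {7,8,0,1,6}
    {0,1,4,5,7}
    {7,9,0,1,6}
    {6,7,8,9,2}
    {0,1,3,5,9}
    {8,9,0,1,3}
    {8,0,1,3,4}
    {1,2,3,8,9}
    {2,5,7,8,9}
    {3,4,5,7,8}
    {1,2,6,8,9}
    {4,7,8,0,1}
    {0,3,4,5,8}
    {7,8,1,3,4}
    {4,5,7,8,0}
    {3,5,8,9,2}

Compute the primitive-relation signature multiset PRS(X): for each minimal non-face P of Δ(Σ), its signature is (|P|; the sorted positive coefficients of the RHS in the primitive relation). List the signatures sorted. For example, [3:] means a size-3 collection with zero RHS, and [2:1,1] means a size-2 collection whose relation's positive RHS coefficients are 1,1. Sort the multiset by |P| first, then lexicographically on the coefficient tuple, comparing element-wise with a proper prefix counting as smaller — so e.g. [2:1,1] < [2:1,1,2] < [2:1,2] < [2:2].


10 collections generate NE(X_Σ); each relation:

  P={0,2}:  v_{0} + v_{2} = 0  →  sig = [2:]
  P={5,6}:  v_{5} + v_{6} = 0  →  sig = [2:]
  P={2,4}:  v_{2} + v_{4} = v_{3} + v_{7}  →  sig = [2:1,1]
  P={3,6}:  v_{3} + v_{6} = v_{1} + v_{8}  →  sig = [2:1,1]
  P={4,9}:  v_{4} + v_{9} = v_{0} + v_{5}  →  sig = [2:1,1]
  P={4,6}:  v_{4} + v_{6} = v_{0} + v_{1} + v_{7} + v_{8}  →  sig = [2:1,1,1,1]
  P={0,3,7}:  v_{0} + v_{3} + v_{7} = v_{4}  →  sig = [3:1]
  P={1,5,8}:  v_{1} + v_{5} + v_{8} = v_{3}  →  sig = [3:1]
  P={3,7,9}:  v_{3} + v_{7} + v_{9} = v_{5}  →  sig = [3:1]
  P={1,7,8,9}:  v_{1} + v_{7} + v_{8} + v_{9} = 0  →  sig = [4:]

Hence PRS(X_Σ) =
[[2:], [2:], [2:1,1], [2:1,1], [2:1,1], [2:1,1,1,1], [3:1], [3:1], [3:1], [4:]]


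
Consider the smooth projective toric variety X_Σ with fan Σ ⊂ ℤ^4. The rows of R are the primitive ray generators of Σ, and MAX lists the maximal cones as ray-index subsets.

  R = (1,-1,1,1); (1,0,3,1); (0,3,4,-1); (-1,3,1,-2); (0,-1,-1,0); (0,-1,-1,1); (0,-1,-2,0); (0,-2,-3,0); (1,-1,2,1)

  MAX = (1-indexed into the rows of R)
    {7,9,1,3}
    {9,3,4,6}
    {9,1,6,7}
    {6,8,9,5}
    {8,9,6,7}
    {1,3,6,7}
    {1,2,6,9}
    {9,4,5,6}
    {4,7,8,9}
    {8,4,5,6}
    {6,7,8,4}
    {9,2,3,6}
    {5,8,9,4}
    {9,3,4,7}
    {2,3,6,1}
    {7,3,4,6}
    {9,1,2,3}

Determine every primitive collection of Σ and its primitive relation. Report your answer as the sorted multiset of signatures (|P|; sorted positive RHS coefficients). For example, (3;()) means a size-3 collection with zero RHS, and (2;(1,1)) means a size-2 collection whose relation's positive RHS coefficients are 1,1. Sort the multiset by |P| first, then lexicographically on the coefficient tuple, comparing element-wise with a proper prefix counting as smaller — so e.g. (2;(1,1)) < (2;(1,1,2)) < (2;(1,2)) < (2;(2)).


Δ(Σ) — 9 vertices, 14 min non-faces:

  P={2,4}:  v_{2} + v_{4} = v_{3}  ⇒ sig = (2;(1))
  P={2,5}:  v_{2} + v_{5} = v_{9}  ⇒ sig = (2;(1))
  P={2,7}:  v_{2} + v_{7} = v_{1}  ⇒ sig = (2;(1))
  P={5,7}:  v_{5} + v_{7} = v_{8}  ⇒ sig = (2;(1))
  P={1,4}:  v_{1} + v_{4} = v_{3} + v_{7}  ⇒ sig = (2;(1,1))
  P={1,5}:  v_{1} + v_{5} = v_{7} + v_{9}  ⇒ sig = (2;(1,1))
  P={2,8}:  v_{2} + v_{8} = v_{7} + v_{9}  ⇒ sig = (2;(1,1))
  P={3,5}:  v_{3} + v_{5} = v_{4} + v_{9}  ⇒ sig = (2;(1,1))
  P={3,8}:  v_{3} + v_{8} = v_{4} + v_{7} + v_{9}  ⇒ sig = (2;(1,1,1))
  P={1,8}:  v_{1} + v_{8} = 2·v_{7} + v_{9}  ⇒ sig = (2;(1,2))
  P={4,6,7,9}:  v_{4} + v_{6} + v_{7} + v_{9} = 0  ⇒ sig = (4;())
  P={3,6,7,9}:  v_{3} + v_{6} + v_{7} + v_{9} = v_{2}  ⇒ sig = (4;(1))
  P={4,6,8,9}:  v_{4} + v_{6} + v_{8} + v_{9} = v_{5}  ⇒ sig = (4;(1))
  P={1,3,6,9}:  v_{1} + v_{3} + v_{6} + v_{9} = 2·v_{2}  ⇒ sig = (4;(2))

Sorted signature multiset PRS(X):
[(2;(1)), (2;(1)), (2;(1)), (2;(1)), (2;(1,1)), (2;(1,1)), (2;(1,1)), (2;(1,1)), (2;(1,1,1)), (2;(1,2)), (4;()), (4;(1)), (4;(1)), (4;(2))]


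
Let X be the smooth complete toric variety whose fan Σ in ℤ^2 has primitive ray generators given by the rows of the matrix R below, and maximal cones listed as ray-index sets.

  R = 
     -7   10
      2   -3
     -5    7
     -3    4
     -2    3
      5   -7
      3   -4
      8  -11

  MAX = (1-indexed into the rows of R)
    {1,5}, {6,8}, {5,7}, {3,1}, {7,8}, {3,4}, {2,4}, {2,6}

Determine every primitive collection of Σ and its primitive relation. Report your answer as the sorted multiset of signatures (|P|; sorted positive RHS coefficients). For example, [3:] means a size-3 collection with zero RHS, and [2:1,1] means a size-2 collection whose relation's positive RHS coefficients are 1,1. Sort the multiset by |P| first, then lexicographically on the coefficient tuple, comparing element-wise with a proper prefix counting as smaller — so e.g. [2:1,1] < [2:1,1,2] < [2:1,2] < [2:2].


|primitive collections| = 20. Relations:

  P={2,5}:  v_{2} + v_{5} = 0  →  sig = [2:]
  P={3,6}:  v_{3} + v_{6} = 0  →  sig = [2:]
  P={4,7}:  v_{4} + v_{7} = 0  →  sig = [2:]
  P={1,2}:  v_{1} + v_{2} = v_{3}  →  sig = [2:1]
  P={1,6}:  v_{1} + v_{6} = v_{5}  →  sig = [2:1]
  P={2,3}:  v_{2} + v_{3} = v_{4}  →  sig = [2:1]
  P={2,7}:  v_{2} + v_{7} = v_{6}  →  sig = [2:1]
  P={3,5}:  v_{3} + v_{5} = v_{1}  →  sig = [2:1]
  P={3,7}:  v_{3} + v_{7} = v_{5}  →  sig = [2:1]
  P={3,8}:  v_{3} + v_{8} = v_{7}  →  sig = [2:1]
  P={4,5}:  v_{4} + v_{5} = v_{3}  →  sig = [2:1]
  P={4,6}:  v_{4} + v_{6} = v_{2}  →  sig = [2:1]
  P={4,8}:  v_{4} + v_{8} = v_{6}  →  sig = [2:1]
  P={5,6}:  v_{5} + v_{6} = v_{7}  →  sig = [2:1]
  P={6,7}:  v_{6} + v_{7} = v_{8}  →  sig = [2:1]
  P={1,8}:  v_{1} + v_{8} = v_{5} + v_{7}  →  sig = [2:1,1]
  P={1,4}:  v_{1} + v_{4} = 2·v_{3}  →  sig = [2:2]
  P={1,7}:  v_{1} + v_{7} = 2·v_{5}  →  sig = [2:2]
  P={2,8}:  v_{2} + v_{8} = 2·v_{6}  →  sig = [2:2]
  P={5,8}:  v_{5} + v_{8} = 2·v_{7}  →  sig = [2:2]

Sorted signature multiset PRS(X):
[[2:], [2:], [2:], [2:1], [2:1], [2:1], [2:1], [2:1], [2:1], [2:1], [2:1], [2:1], [2:1], [2:1], [2:1], [2:1,1], [2:2], [2:2], [2:2], [2:2]]


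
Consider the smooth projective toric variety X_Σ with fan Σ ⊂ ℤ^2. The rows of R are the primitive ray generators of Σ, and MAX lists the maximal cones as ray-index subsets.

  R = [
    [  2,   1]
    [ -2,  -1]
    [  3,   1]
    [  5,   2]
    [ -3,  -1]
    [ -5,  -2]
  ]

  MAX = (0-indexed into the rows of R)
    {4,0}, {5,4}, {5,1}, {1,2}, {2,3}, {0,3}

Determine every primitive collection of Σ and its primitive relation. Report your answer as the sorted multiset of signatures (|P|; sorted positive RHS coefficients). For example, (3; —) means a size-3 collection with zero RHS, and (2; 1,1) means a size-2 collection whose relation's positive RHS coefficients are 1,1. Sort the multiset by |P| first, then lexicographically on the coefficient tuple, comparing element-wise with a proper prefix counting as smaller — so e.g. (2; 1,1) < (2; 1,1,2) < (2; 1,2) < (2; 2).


Minimal non-faces — 9 found among 6 rays, 6 max cones:

  P = {0,1}:  v_{0} + v_{1} = 0  so sig = (2; —)
  P = {2,4}:  v_{2} + v_{4} = 0  so sig = (2; —)
  P = {3,5}:  v_{3} + v_{5} = 0  so sig = (2; —)
  P = {0,2}:  v_{0} + v_{2} = v_{3}  so sig = (2; 1)
  P = {0,5}:  v_{0} + v_{5} = v_{4}  so sig = (2; 1)
  P = {1,3}:  v_{1} + v_{3} = v_{2}  so sig = (2; 1)
  P = {1,4}:  v_{1} + v_{4} = v_{5}  so sig = (2; 1)
  P = {2,5}:  v_{2} + v_{5} = v_{1}  so sig = (2; 1)
  P = {3,4}:  v_{3} + v_{4} = v_{0}  so sig = (2; 1)

Signatures (|P|; sorted positive RHS coefficients), sorted:
[(2; —), (2; —), (2; —), (2; 1), (2; 1), (2; 1), (2; 1), (2; 1), (2; 1)]


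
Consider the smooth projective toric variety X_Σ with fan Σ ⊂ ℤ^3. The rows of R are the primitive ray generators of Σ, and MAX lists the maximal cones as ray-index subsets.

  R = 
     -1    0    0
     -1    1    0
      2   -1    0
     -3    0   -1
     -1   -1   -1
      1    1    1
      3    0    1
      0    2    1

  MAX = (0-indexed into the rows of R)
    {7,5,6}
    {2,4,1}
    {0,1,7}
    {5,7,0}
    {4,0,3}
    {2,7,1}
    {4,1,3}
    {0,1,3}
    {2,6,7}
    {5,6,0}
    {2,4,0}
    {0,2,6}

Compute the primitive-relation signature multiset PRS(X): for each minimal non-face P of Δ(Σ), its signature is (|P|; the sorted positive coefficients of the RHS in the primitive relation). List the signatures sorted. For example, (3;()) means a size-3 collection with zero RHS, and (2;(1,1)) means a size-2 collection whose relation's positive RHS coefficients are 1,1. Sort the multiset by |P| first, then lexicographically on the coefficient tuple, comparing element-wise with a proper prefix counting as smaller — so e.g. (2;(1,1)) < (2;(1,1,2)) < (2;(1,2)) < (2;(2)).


14 collections generate NE(X_Σ); each relation:

  P={3,6}:  v_{3} + v_{6} = 0  ⟹  sig = (2;())
  P={4,5}:  v_{4} + v_{5} = 0  ⟹  sig = (2;())
  P={1,5}:  v_{1} + v_{5} = v_{7}  ⟹  sig = (2;(1))
  P={2,3}:  v_{2} + v_{3} = v_{4}  ⟹  sig = (2;(1))
  P={2,5}:  v_{2} + v_{5} = v_{6}  ⟹  sig = (2;(1))
  P={4,6}:  v_{4} + v_{6} = v_{2}  ⟹  sig = (2;(1))
  P={4,7}:  v_{4} + v_{7} = v_{1}  ⟹  sig = (2;(1))
  P={1,6}:  v_{1} + v_{6} = v_{2} + v_{7}  ⟹  sig = (2;(1,1))
  P={3,5}:  v_{3} + v_{5} = v_{0} + v_{1}  ⟹  sig = (2;(1,1))
  P={3,7}:  v_{3} + v_{7} = v_{0} + 2·v_{1}  ⟹  sig = (2;(1,2))
  P={0,1,2}:  v_{0} + v_{1} + v_{2} = 0  ⟹  sig = (3;())
  P={0,1,4}:  v_{0} + v_{1} + v_{4} = v_{3}  ⟹  sig = (3;(1))
  P={0,2,7}:  v_{0} + v_{2} + v_{7} = v_{5}  ⟹  sig = (3;(1))
  P={0,6,7}:  v_{0} + v_{6} + v_{7} = 2·v_{5}  ⟹  sig = (3;(2))

Signatures (|P|; sorted positive RHS coefficients), sorted:
[(2;()), (2;()), (2;(1)), (2;(1)), (2;(1)), (2;(1)), (2;(1)), (2;(1,1)), (2;(1,1)), (2;(1,2)), (3;()), (3;(1)), (3;(1)), (3;(2))]


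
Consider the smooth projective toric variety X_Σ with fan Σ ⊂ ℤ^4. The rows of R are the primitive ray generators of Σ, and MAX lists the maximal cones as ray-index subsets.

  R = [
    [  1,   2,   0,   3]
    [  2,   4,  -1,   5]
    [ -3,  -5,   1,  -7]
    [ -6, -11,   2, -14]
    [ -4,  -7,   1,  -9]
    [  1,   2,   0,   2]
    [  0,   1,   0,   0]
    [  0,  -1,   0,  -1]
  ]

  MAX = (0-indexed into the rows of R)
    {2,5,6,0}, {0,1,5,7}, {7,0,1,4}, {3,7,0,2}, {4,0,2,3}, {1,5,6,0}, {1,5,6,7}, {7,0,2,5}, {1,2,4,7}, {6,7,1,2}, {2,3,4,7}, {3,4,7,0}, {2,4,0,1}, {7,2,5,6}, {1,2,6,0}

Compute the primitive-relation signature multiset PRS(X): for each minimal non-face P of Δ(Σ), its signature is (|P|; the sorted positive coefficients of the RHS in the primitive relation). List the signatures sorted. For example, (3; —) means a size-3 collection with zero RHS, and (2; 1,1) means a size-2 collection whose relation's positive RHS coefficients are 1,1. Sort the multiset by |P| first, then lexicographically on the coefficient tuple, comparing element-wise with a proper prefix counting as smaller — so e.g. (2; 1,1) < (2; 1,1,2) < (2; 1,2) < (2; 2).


9 minimal non-faces of Δ(Σ) (on 8 rays):

  P = {1,3}:  v_{1} + v_{3} = v_{4} ; sig = (2; 1)
  P = {4,5}:  v_{4} + v_{5} = v_{2} ; sig = (2; 1)
  P = {3,5}:  v_{3} + v_{5} = v_{0} + 2·v_{2} + v_{7} ; sig = (2; 1,1,2)
  P = {4,6}:  v_{4} + v_{6} = v_{1} + 2·v_{2} ; sig = (2; 1,2)
  P = {3,6}:  v_{3} + v_{6} = 2·v_{2} ; sig = (2; 2)
  P = {0,6,7}:  v_{0} + v_{6} + v_{7} = v_{5} ; sig = (3; 1)
  P = {1,2,5}:  v_{1} + v_{2} + v_{5} = v_{6} ; sig = (3; 1)
  P = {0,1,2,7}:  v_{0} + v_{1} + v_{2} + v_{7} = 0 ; sig = (4; —)
  P = {0,2,4,7}:  v_{0} + v_{2} + v_{4} + v_{7} = v_{3} ; sig = (4; 1)

so the primitive-relation signature multiset is
[(2; 1), (2; 1), (2; 1,1,2), (2; 1,2), (2; 2), (3; 1), (3; 1), (4; —), (4; 1)]


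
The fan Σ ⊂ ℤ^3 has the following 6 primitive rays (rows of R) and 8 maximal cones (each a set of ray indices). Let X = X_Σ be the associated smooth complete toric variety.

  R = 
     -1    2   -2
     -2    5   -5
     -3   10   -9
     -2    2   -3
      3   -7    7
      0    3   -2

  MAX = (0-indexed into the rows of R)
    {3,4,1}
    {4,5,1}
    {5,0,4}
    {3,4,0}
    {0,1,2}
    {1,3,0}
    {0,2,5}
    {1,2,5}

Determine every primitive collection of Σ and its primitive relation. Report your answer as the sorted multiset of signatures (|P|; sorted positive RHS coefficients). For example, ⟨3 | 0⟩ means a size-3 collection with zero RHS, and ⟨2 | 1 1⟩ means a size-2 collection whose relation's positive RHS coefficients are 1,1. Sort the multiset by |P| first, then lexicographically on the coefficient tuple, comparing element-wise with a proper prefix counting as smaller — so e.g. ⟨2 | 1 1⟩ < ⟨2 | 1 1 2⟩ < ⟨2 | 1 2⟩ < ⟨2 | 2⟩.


|primitive collections| = 5. Relations:

  P={2,4}:  v_{2} + v_{4} = v_{5}  ⇒ sig = ⟨2 | 1⟩
  P={3,5}:  v_{3} + v_{5} = v_{1}  ⇒ sig = ⟨2 | 1⟩
  P={2,3}:  v_{2} + v_{3} = v_{0} + 2·v_{1}  ⇒ sig = ⟨2 | 1 2⟩
  P={0,1,4}:  v_{0} + v_{1} + v_{4} = 0  ⇒ sig = ⟨3 | 0⟩
  P={0,1,5}:  v_{0} + v_{1} + v_{5} = v_{2}  ⇒ sig = ⟨3 | 1⟩

Sorted signature multiset PRS(X):
{ ⟨2 | 1⟩ ×2,  ⟨2 | 1 2⟩,  ⟨3 | 0⟩,  ⟨3 | 1⟩ }


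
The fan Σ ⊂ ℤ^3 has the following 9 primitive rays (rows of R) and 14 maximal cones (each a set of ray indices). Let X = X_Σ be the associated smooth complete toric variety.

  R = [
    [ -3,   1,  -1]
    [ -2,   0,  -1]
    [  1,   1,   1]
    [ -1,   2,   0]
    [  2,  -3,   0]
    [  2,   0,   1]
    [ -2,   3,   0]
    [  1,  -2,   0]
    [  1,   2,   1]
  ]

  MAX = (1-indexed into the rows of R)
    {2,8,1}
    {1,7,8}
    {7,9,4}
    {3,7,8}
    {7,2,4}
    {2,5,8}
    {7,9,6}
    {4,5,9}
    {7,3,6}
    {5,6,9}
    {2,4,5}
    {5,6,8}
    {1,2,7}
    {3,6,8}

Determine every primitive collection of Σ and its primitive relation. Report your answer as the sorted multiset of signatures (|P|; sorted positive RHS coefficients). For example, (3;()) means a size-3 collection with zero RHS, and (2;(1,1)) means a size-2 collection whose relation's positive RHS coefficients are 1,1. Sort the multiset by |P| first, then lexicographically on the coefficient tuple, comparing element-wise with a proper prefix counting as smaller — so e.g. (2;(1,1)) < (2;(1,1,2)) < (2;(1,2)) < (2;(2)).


Minimal non-faces — 17 found among 9 rays, 14 max cones:

  • {2,6}:  v_{2} + v_{6} = 0 — sig = (2;())
  • {4,8}:  v_{4} + v_{8} = 0 — sig = (2;())
  • {5,7}:  v_{5} + v_{7} = 0 — sig = (2;())
  • {1,9}:  v_{1} + v_{9} = v_{7} — sig = (2;(1))
  • {2,9}:  v_{2} + v_{9} = v_{4} — sig = (2;(1))
  • {4,6}:  v_{4} + v_{6} = v_{9} — sig = (2;(1))
  • {8,9}:  v_{8} + v_{9} = v_{6} — sig = (2;(1))
  • {1,4}:  v_{1} + v_{4} = v_{2} + v_{7} — sig = (2;(1,1))
  • {1,5}:  v_{1} + v_{5} = v_{2} + v_{8} — sig = (2;(1,1))
  • {1,6}:  v_{1} + v_{6} = v_{7} + v_{8} — sig = (2;(1,1))
  • {2,3}:  v_{2} + v_{3} = v_{7} + v_{8} — sig = (2;(1,1))
  • {3,4}:  v_{3} + v_{4} = v_{6} + v_{7} — sig = (2;(1,1))
  • {3,5}:  v_{3} + v_{5} = v_{6} + v_{8} — sig = (2;(1,1))
  • {3,9}:  v_{3} + v_{9} = 2·v_{6} + v_{7} — sig = (2;(1,2))
  • {1,3}:  v_{1} + v_{3} = 2·v_{7} + 2·v_{8} — sig = (2;(2,2))
  • {2,7,8}:  v_{2} + v_{7} + v_{8} = v_{1} — sig = (3;(1))
  • {6,7,8}:  v_{6} + v_{7} + v_{8} = v_{3} — sig = (3;(1))

so the primitive-relation signature multiset is
    |P|=2: 15 collections, coeffs (), (), (), (1), (1), (1), (1), (1,1), (1,1), (1,1), (1,1), (1,1), (1,1), (1,2), (2,2)
    |P|=3: 2 collections, coeffs (1), (1)


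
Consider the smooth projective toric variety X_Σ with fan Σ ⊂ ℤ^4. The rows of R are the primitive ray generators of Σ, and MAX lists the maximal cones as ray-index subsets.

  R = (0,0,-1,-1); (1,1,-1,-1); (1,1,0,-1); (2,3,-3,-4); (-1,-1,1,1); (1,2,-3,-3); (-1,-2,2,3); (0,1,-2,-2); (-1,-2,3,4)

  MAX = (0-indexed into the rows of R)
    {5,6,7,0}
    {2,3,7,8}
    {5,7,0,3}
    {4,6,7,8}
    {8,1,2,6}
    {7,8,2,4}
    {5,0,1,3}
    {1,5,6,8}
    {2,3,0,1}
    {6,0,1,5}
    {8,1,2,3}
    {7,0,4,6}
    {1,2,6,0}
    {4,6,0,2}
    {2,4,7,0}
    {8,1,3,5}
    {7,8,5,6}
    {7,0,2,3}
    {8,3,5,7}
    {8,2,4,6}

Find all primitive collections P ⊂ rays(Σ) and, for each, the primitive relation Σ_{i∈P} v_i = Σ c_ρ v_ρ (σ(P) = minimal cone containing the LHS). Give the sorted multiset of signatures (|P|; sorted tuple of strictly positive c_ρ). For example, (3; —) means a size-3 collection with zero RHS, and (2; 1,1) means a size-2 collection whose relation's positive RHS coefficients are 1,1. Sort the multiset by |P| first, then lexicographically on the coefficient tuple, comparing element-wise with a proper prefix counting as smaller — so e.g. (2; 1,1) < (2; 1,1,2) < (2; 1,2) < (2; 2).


Minimal non-faces — 8 found among 9 rays, 20 max cones:

  {1,4}:  v_{1} + v_{4} = 0  →  sig = (2; —)
  {0,8}:  v_{0} + v_{8} = v_{6}  →  sig = (2; 1)
  {1,7}:  v_{1} + v_{7} = v_{5}  →  sig = (2; 1)
  {2,5}:  v_{2} + v_{5} = v_{3}  →  sig = (2; 1)
  {3,6}:  v_{3} + v_{6} = v_{1}  →  sig = (2; 1)
  {4,5}:  v_{4} + v_{5} = v_{7}  →  sig = (2; 1)
  {3,4}:  v_{3} + v_{4} = v_{2} + v_{7}  →  sig = (2; 1,1)
  {2,6,7}:  v_{2} + v_{6} + v_{7} = 0  →  sig = (3; —)

so the primitive-relation signature multiset is
    (2; —)
    (2; 1)
    (2; 1)
    (2; 1)
    (2; 1)
    (2; 1)
    (2; 1,1)
    (3; —)


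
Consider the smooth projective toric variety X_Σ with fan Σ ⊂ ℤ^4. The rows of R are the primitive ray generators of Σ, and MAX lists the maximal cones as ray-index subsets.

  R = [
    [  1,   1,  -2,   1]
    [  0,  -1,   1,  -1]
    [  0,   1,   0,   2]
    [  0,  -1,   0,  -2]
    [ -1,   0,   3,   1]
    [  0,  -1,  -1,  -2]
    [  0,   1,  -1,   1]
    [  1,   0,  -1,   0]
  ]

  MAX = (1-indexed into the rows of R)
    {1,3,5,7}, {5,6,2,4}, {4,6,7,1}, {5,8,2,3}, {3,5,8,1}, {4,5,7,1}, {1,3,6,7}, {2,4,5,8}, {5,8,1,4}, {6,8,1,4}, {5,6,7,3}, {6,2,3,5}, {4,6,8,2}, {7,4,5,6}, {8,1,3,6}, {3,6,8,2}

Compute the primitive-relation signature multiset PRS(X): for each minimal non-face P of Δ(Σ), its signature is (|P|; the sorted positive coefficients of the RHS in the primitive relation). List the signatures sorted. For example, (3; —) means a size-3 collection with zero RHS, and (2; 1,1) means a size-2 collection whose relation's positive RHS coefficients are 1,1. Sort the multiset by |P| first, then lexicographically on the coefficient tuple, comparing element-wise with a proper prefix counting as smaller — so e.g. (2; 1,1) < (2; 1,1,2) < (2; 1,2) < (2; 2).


Σ has 6 primitive collections:

  P = {2,7}:  v_{2} + v_{7} = 0  →  sig = (2; —)
  P = {3,4}:  v_{3} + v_{4} = 0  →  sig = (2; —)
  P = {1,2}:  v_{1} + v_{2} = v_{8}  →  sig = (2; 1)
  P = {7,8}:  v_{7} + v_{8} = v_{1}  →  sig = (2; 1)
  P = {1,5,6}:  v_{1} + v_{5} + v_{6} = 0  →  sig = (3; —)
  P = {5,6,8}:  v_{5} + v_{6} + v_{8} = v_{2}  →  sig = (3; 1)

so the primitive-relation signature multiset is
    (2; —)
    (2; —)
    (2; 1)
    (2; 1)
    (3; —)
    (3; 1)


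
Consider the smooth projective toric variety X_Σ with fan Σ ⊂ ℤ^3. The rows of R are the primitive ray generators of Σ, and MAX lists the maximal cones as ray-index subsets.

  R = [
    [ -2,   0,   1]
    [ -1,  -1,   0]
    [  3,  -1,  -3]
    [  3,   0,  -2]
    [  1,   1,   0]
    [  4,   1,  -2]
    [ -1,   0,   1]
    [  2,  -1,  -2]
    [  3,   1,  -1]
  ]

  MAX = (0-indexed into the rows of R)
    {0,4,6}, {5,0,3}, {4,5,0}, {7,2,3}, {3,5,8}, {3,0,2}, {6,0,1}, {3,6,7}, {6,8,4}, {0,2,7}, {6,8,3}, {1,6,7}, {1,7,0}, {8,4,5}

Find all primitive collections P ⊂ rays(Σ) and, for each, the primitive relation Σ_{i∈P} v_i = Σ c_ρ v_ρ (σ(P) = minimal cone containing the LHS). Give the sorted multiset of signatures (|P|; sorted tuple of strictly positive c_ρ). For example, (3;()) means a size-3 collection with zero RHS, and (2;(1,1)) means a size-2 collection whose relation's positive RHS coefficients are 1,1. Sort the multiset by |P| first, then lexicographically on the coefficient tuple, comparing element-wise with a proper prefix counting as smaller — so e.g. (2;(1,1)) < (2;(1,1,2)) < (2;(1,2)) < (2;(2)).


The 18 primitive collections of Σ (r=9, n=3):

  P = {1,4}:  v_{1} + v_{4} = 0  ⇒ sig = (2;())
  P = {0,8}:  v_{0} + v_{8} = v_{4}  ⇒ sig = (2;(1))
  P = {1,3}:  v_{1} + v_{3} = v_{7}  ⇒ sig = (2;(1))
  P = {1,5}:  v_{1} + v_{5} = v_{3}  ⇒ sig = (2;(1))
  P = {2,6}:  v_{2} + v_{6} = v_{7}  ⇒ sig = (2;(1))
  P = {3,4}:  v_{3} + v_{4} = v_{5}  ⇒ sig = (2;(1))
  P = {4,7}:  v_{4} + v_{7} = v_{3}  ⇒ sig = (2;(1))
  P = {5,6}:  v_{5} + v_{6} = v_{8}  ⇒ sig = (2;(1))
  P = {1,8}:  v_{1} + v_{8} = v_{3} + v_{6}  ⇒ sig = (2;(1,1))
  P = {1,2}:  v_{1} + v_{2} = v_{0} + 2·v_{7}  ⇒ sig = (2;(1,2))
  P = {2,4}:  v_{2} + v_{4} = v_{0} + 2·v_{3}  ⇒ sig = (2;(1,2))
  P = {7,8}:  v_{7} + v_{8} = 2·v_{3} + v_{6}  ⇒ sig = (2;(1,2))
  P = {2,5}:  v_{2} + v_{5} = v_{0} + 3·v_{3}  ⇒ sig = (2;(1,3))
  P = {2,8}:  v_{2} + v_{8} = 2·v_{3}  ⇒ sig = (2;(2))
  P = {5,7}:  v_{5} + v_{7} = 2·v_{3}  ⇒ sig = (2;(2))
  P = {0,3,6}:  v_{0} + v_{3} + v_{6} = 0  ⇒ sig = (3;())
  P = {0,3,7}:  v_{0} + v_{3} + v_{7} = v_{2}  ⇒ sig = (3;(1))
  P = {0,6,7}:  v_{0} + v_{6} + v_{7} = v_{1}  ⇒ sig = (3;(1))

Hence PRS(X_Σ) =
[(2;()), (2;(1)), (2;(1)), (2;(1)), (2;(1)), (2;(1)), (2;(1)), (2;(1)), (2;(1,1)), (2;(1,2)), (2;(1,2)), (2;(1,2)), (2;(1,3)), (2;(2)), (2;(2)), (3;()), (3;(1)), (3;(1))]


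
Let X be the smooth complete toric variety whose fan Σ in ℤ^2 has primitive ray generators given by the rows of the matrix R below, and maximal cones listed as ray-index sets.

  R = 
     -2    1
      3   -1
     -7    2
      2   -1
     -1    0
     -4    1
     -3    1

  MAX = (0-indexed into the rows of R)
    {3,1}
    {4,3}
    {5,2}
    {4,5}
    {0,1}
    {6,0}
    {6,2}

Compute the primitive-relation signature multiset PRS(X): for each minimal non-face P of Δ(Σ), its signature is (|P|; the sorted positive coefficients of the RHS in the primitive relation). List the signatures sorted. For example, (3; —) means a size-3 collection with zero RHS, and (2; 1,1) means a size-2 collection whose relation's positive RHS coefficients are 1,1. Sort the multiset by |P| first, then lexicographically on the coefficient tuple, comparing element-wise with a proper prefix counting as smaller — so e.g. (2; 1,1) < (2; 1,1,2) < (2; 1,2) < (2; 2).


14 minimal non-faces of Δ(Σ) (on 7 rays):

  • {0,3}:  v_{0} + v_{3} = 0  →  sig = (2; —)
  • {1,6}:  v_{1} + v_{6} = 0  →  sig = (2; —)
  • {0,4}:  v_{0} + v_{4} = v_{6}  →  sig = (2; 1)
  • {1,2}:  v_{1} + v_{2} = v_{5}  →  sig = (2; 1)
  • {1,4}:  v_{1} + v_{4} = v_{3}  →  sig = (2; 1)
  • {1,5}:  v_{1} + v_{5} = v_{4}  →  sig = (2; 1)
  • {3,6}:  v_{3} + v_{6} = v_{4}  →  sig = (2; 1)
  • {4,6}:  v_{4} + v_{6} = v_{5}  →  sig = (2; 1)
  • {5,6}:  v_{5} + v_{6} = v_{2}  →  sig = (2; 1)
  • {2,3}:  v_{2} + v_{3} = v_{4} + v_{5}  →  sig = (2; 1,1)
  • {0,5}:  v_{0} + v_{5} = 2·v_{6}  →  sig = (2; 2)
  • {2,4}:  v_{2} + v_{4} = 2·v_{5}  →  sig = (2; 2)
  • {3,5}:  v_{3} + v_{5} = 2·v_{4}  →  sig = (2; 2)
  • {0,2}:  v_{0} + v_{2} = 3·v_{6}  →  sig = (2; 3)

Signatures (|P|; sorted positive RHS coefficients), sorted:
[(2; —), (2; —), (2; 1), (2; 1), (2; 1), (2; 1), (2; 1), (2; 1), (2; 1), (2; 1,1), (2; 2), (2; 2), (2; 2), (2; 3)]


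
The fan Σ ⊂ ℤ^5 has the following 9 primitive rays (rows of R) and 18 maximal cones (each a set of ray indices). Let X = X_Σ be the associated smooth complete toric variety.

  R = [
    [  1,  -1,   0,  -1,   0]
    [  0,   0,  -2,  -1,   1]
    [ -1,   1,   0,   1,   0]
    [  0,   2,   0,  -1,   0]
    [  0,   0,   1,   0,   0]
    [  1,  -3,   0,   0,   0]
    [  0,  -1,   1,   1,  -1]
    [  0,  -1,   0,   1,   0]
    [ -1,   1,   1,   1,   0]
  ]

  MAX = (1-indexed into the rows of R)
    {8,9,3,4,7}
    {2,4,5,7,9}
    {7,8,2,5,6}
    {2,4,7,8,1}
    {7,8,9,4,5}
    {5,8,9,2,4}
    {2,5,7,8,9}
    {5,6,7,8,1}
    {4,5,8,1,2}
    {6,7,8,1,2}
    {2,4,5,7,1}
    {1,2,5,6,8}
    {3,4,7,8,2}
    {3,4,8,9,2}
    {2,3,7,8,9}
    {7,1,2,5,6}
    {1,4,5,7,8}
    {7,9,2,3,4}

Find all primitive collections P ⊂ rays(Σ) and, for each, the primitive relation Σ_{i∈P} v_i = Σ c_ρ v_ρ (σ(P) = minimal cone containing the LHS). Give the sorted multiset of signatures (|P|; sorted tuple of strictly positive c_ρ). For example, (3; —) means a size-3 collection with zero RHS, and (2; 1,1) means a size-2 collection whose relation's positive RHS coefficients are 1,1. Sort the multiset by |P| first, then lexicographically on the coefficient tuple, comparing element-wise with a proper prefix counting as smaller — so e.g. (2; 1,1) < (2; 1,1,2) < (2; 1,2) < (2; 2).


Δ(Σ) — 9 vertices, 9 min non-faces:

  P={1,3}:  v_{1} + v_{3} = 0 — sig = (2; —)
  P={1,9}:  v_{1} + v_{9} = v_{5} — sig = (2; 1)
  P={3,5}:  v_{3} + v_{5} = v_{9} — sig = (2; 1)
  P={4,6}:  v_{4} + v_{6} = v_{1} — sig = (2; 1)
  P={3,6}:  v_{3} + v_{6} = v_{2} + v_{5} + v_{7} + v_{8} — sig = (2; 1,1,1,1)
  P={6,9}:  v_{6} + v_{9} = v_{2} + 2·v_{5} + v_{7} + v_{8} — sig = (2; 1,1,1,2)
  P={2,4,5,7,8}:  v_{2} + v_{4} + v_{5} + v_{7} + v_{8} = 0 — sig = (5; —)
  P={1,2,5,7,8}:  v_{1} + v_{2} + v_{5} + v_{7} + v_{8} = v_{6} — sig = (5; 1)
  P={2,4,7,8,9}:  v_{2} + v_{4} + v_{7} + v_{8} + v_{9} = v_{3} — sig = (5; 1)

so the primitive-relation signature multiset is
{ (2; —),  (2; 1) ×3,  (2; 1,1,1,1),  (2; 1,1,1,2),  (5; —),  (5; 1) ×2 }


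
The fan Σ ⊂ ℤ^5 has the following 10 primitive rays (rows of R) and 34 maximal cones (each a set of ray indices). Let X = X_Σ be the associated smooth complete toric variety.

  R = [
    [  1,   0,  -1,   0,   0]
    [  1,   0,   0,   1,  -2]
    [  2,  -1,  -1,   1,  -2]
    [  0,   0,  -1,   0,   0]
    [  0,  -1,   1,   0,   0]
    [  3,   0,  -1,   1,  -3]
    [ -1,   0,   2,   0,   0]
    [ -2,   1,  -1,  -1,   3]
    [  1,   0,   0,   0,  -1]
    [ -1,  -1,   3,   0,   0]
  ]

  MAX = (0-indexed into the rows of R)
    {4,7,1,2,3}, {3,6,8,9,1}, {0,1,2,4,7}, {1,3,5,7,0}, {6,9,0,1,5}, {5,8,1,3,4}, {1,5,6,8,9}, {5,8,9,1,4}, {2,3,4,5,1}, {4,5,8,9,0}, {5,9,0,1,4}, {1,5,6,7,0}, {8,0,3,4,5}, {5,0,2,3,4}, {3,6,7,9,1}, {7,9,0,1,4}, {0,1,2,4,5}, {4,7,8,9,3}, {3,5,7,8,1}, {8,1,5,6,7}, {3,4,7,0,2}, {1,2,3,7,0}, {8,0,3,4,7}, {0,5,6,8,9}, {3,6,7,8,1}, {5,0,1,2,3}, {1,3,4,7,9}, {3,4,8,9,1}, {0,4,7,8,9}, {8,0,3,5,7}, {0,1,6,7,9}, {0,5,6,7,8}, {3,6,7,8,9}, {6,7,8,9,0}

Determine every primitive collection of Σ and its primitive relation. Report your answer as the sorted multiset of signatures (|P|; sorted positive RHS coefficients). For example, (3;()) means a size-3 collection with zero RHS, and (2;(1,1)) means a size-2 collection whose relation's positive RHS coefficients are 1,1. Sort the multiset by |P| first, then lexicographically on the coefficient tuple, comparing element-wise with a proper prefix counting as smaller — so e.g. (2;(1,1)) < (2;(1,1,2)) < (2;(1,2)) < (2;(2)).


The 15 primitive collections of Σ (r=10, n=5):

  • {4,6}:  v_{4} + v_{6} = v_{9} ; sig = (2;(1))
  • {2,6}:  v_{2} + v_{6} = v_{1} + v_{4} ; sig = (2;(1,1))
  • {2,8}:  v_{2} + v_{8} = v_{3} + v_{4} + v_{5} ; sig = (2;(1,1,1))
  • {2,9}:  v_{2} + v_{9} = v_{1} + 2·v_{4} ; sig = (2;(1,2))
  • {0,3,6}:  v_{0} + v_{3} + v_{6} = 0 ; sig = (3;())
  • {0,1,8}:  v_{0} + v_{1} + v_{8} = v_{5} ; sig = (3;(1))
  • {0,3,9}:  v_{0} + v_{3} + v_{9} = v_{4} ; sig = (3;(1))
  • {4,5,7}:  v_{4} + v_{5} + v_{7} = v_{0} ; sig = (3;(1))
  • {3,5,6}:  v_{3} + v_{5} + v_{6} = v_{1} + v_{8} ; sig = (3;(1,1))
  • {5,7,9}:  v_{5} + v_{7} + v_{9} = v_{0} + v_{6} ; sig = (3;(1,1))
  • {3,5,9}:  v_{3} + v_{5} + v_{9} = v_{1} + v_{4} + v_{8} ; sig = (3;(1,1,1))
  • {2,5,7}:  v_{2} + v_{5} + v_{7} = 2·v_{0} + v_{1} + v_{3} ; sig = (3;(1,1,2))
  • {1,4,7,8}:  v_{1} + v_{4} + v_{7} + v_{8} = 0 ; sig = (4;())
  • {0,1,3,4}:  v_{0} + v_{1} + v_{3} + v_{4} = v_{2} ; sig = (4;(1))
  • {1,7,8,9}:  v_{1} + v_{7} + v_{8} + v_{9} = v_{6} ; sig = (4;(1))

so the primitive-relation signature multiset is
{ (2;(1)),  (2;(1,1)),  (2;(1,1,1)),  (2;(1,2)),  (3;()),  (3;(1)) ×3,  (3;(1,1)) ×2,  (3;(1,1,1)),  (3;(1,1,2)),  (4;()),  (4;(1)) ×2 }
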